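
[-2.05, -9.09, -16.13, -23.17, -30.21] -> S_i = -2.05 + -7.04*i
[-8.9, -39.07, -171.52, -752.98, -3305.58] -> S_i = -8.90*4.39^i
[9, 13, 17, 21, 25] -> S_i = 9 + 4*i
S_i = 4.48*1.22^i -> [4.48, 5.47, 6.67, 8.13, 9.92]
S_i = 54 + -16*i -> [54, 38, 22, 6, -10]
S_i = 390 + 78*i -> [390, 468, 546, 624, 702]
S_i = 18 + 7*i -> [18, 25, 32, 39, 46]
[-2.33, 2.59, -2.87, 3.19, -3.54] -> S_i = -2.33*(-1.11)^i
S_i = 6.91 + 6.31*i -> [6.91, 13.22, 19.53, 25.84, 32.15]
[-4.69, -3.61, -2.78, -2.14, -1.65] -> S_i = -4.69*0.77^i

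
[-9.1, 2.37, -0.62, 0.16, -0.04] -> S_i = -9.10*(-0.26)^i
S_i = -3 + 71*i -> [-3, 68, 139, 210, 281]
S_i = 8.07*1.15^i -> [8.07, 9.28, 10.67, 12.27, 14.11]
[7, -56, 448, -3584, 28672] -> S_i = 7*-8^i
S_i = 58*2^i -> [58, 116, 232, 464, 928]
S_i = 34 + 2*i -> [34, 36, 38, 40, 42]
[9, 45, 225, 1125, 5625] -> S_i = 9*5^i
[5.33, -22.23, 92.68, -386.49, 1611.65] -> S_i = 5.33*(-4.17)^i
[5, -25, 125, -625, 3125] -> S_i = 5*-5^i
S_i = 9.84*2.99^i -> [9.84, 29.42, 87.97, 263.03, 786.47]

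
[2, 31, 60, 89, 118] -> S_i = 2 + 29*i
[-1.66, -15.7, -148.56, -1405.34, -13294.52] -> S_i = -1.66*9.46^i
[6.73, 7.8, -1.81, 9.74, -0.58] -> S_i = Random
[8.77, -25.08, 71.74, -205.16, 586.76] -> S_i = 8.77*(-2.86)^i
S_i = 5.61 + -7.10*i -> [5.61, -1.49, -8.59, -15.69, -22.79]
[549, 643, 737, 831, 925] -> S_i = 549 + 94*i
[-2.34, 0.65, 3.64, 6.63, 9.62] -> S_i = -2.34 + 2.99*i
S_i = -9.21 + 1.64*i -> [-9.21, -7.57, -5.93, -4.29, -2.65]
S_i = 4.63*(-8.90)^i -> [4.63, -41.21, 366.74, -3264.01, 29049.66]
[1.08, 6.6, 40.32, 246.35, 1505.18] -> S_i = 1.08*6.11^i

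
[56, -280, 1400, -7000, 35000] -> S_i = 56*-5^i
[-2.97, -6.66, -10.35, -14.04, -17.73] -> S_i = -2.97 + -3.69*i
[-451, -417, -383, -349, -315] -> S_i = -451 + 34*i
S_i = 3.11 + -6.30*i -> [3.11, -3.19, -9.49, -15.79, -22.09]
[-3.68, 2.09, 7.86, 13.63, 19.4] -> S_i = -3.68 + 5.77*i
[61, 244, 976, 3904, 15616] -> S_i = 61*4^i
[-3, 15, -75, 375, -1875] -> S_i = -3*-5^i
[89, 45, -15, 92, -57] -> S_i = Random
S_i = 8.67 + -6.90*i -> [8.67, 1.77, -5.13, -12.03, -18.93]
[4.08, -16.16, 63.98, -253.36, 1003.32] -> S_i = 4.08*(-3.96)^i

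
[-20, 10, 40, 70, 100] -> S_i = -20 + 30*i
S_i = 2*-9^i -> [2, -18, 162, -1458, 13122]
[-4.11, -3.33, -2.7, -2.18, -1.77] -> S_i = -4.11*0.81^i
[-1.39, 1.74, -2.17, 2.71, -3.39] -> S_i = -1.39*(-1.25)^i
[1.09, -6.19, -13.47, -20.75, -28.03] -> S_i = 1.09 + -7.28*i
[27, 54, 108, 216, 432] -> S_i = 27*2^i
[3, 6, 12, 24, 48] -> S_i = 3*2^i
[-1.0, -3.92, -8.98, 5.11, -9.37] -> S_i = Random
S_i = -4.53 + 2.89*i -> [-4.53, -1.64, 1.25, 4.14, 7.03]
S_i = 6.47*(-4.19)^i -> [6.47, -27.11, 113.59, -475.93, 1994.16]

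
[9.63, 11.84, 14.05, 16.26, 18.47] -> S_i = 9.63 + 2.21*i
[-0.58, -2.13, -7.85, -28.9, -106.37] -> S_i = -0.58*3.68^i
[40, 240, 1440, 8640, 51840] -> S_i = 40*6^i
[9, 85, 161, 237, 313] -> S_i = 9 + 76*i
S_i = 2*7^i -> [2, 14, 98, 686, 4802]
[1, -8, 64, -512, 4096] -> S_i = 1*-8^i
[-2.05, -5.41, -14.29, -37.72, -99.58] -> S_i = -2.05*2.64^i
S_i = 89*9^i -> [89, 801, 7209, 64881, 583929]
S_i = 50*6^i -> [50, 300, 1800, 10800, 64800]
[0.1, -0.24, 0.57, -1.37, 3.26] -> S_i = 0.10*(-2.39)^i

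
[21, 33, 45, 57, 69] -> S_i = 21 + 12*i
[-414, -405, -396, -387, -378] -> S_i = -414 + 9*i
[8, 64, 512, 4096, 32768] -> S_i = 8*8^i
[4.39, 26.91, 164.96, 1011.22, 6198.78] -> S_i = 4.39*6.13^i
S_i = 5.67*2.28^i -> [5.67, 12.93, 29.47, 67.2, 153.22]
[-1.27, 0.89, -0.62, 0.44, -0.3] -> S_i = -1.27*(-0.70)^i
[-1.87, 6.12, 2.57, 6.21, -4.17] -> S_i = Random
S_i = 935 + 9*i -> [935, 944, 953, 962, 971]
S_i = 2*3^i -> [2, 6, 18, 54, 162]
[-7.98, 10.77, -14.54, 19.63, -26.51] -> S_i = -7.98*(-1.35)^i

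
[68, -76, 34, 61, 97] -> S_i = Random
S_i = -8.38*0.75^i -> [-8.38, -6.28, -4.71, -3.54, -2.65]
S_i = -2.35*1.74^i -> [-2.35, -4.09, -7.11, -12.38, -21.54]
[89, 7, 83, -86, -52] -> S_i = Random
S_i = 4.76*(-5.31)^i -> [4.76, -25.28, 134.21, -712.67, 3784.3]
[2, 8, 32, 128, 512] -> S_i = 2*4^i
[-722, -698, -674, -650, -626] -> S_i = -722 + 24*i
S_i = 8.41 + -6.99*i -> [8.41, 1.42, -5.57, -12.56, -19.55]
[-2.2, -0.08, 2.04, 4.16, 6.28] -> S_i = -2.20 + 2.12*i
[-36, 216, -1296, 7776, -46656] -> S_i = -36*-6^i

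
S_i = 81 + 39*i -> [81, 120, 159, 198, 237]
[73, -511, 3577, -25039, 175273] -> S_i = 73*-7^i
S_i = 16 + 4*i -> [16, 20, 24, 28, 32]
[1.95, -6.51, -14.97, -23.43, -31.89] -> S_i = 1.95 + -8.46*i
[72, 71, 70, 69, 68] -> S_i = 72 + -1*i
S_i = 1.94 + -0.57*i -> [1.94, 1.37, 0.8, 0.23, -0.34]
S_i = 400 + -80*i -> [400, 320, 240, 160, 80]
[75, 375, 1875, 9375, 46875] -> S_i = 75*5^i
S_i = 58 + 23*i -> [58, 81, 104, 127, 150]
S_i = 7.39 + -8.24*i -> [7.39, -0.85, -9.09, -17.33, -25.57]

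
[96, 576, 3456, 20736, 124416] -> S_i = 96*6^i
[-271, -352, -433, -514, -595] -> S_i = -271 + -81*i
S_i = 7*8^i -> [7, 56, 448, 3584, 28672]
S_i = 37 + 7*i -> [37, 44, 51, 58, 65]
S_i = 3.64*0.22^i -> [3.64, 0.8, 0.18, 0.04, 0.01]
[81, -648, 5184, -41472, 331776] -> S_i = 81*-8^i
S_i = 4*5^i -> [4, 20, 100, 500, 2500]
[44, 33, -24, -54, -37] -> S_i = Random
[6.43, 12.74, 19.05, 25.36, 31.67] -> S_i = 6.43 + 6.31*i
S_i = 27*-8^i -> [27, -216, 1728, -13824, 110592]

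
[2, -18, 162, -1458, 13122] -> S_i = 2*-9^i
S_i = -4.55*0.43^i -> [-4.55, -1.96, -0.84, -0.36, -0.16]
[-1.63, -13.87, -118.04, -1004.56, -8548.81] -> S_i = -1.63*8.51^i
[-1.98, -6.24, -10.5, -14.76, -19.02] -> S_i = -1.98 + -4.26*i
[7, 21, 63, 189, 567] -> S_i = 7*3^i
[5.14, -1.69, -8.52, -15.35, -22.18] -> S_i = 5.14 + -6.83*i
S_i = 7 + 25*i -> [7, 32, 57, 82, 107]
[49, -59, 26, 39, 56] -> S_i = Random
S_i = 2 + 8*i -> [2, 10, 18, 26, 34]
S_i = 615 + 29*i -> [615, 644, 673, 702, 731]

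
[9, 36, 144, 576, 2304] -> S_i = 9*4^i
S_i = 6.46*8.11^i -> [6.46, 52.39, 424.89, 3445.84, 27945.76]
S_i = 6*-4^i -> [6, -24, 96, -384, 1536]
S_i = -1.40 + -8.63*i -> [-1.4, -10.03, -18.66, -27.29, -35.92]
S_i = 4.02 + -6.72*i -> [4.02, -2.7, -9.42, -16.14, -22.86]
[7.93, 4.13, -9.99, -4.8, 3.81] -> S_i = Random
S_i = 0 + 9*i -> [0, 9, 18, 27, 36]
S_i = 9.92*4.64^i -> [9.92, 46.03, 213.57, 990.98, 4598.15]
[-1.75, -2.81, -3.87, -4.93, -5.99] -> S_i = -1.75 + -1.06*i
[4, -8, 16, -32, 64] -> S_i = 4*-2^i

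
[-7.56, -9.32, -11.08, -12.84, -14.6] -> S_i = -7.56 + -1.76*i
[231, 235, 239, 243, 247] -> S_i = 231 + 4*i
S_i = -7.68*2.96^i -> [-7.68, -22.73, -67.29, -199.18, -589.56]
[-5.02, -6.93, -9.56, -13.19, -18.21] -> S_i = -5.02*1.38^i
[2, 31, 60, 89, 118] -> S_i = 2 + 29*i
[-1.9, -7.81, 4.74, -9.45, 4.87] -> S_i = Random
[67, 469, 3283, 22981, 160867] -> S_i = 67*7^i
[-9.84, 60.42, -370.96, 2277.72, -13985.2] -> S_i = -9.84*(-6.14)^i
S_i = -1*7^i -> [-1, -7, -49, -343, -2401]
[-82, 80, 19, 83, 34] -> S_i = Random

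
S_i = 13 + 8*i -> [13, 21, 29, 37, 45]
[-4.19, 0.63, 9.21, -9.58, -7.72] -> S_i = Random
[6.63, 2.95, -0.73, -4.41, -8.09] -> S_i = 6.63 + -3.68*i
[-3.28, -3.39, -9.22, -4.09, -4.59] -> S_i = Random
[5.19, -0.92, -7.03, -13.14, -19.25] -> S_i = 5.19 + -6.11*i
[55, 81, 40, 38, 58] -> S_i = Random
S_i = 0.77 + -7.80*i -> [0.77, -7.03, -14.83, -22.63, -30.43]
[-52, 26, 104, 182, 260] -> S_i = -52 + 78*i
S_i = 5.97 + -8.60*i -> [5.97, -2.63, -11.23, -19.83, -28.43]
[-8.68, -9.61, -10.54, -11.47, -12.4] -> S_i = -8.68 + -0.93*i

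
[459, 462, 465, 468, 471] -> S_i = 459 + 3*i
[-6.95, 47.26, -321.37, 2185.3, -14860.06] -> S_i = -6.95*(-6.80)^i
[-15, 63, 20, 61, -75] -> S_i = Random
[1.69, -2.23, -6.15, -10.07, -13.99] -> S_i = 1.69 + -3.92*i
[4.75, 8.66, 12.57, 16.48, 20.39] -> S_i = 4.75 + 3.91*i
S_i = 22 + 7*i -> [22, 29, 36, 43, 50]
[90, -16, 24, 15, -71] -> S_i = Random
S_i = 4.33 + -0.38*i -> [4.33, 3.95, 3.57, 3.19, 2.81]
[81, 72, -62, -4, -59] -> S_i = Random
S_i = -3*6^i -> [-3, -18, -108, -648, -3888]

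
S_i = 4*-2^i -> [4, -8, 16, -32, 64]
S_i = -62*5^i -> [-62, -310, -1550, -7750, -38750]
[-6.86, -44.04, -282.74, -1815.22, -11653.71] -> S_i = -6.86*6.42^i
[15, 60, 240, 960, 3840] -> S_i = 15*4^i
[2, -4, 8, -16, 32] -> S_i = 2*-2^i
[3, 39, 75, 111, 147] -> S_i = 3 + 36*i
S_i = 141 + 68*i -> [141, 209, 277, 345, 413]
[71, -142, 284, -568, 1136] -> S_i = 71*-2^i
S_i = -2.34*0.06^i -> [-2.34, -0.14, -0.01, -0.0, -0.0]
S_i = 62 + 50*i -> [62, 112, 162, 212, 262]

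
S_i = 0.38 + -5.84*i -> [0.38, -5.46, -11.3, -17.14, -22.98]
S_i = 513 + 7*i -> [513, 520, 527, 534, 541]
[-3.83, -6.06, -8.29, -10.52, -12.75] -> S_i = -3.83 + -2.23*i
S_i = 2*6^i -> [2, 12, 72, 432, 2592]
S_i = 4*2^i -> [4, 8, 16, 32, 64]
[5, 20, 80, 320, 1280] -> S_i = 5*4^i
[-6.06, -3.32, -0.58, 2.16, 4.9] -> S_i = -6.06 + 2.74*i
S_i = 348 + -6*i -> [348, 342, 336, 330, 324]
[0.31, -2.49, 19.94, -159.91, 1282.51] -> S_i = 0.31*(-8.02)^i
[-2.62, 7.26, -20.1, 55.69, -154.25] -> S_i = -2.62*(-2.77)^i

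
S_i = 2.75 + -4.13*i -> [2.75, -1.38, -5.51, -9.64, -13.77]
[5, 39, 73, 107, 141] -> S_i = 5 + 34*i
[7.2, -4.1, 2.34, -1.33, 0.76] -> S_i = 7.20*(-0.57)^i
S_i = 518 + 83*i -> [518, 601, 684, 767, 850]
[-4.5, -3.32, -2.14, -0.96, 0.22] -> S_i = -4.50 + 1.18*i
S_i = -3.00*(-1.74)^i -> [-3.0, 5.22, -9.08, 15.8, -27.5]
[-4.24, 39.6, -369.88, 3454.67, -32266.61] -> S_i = -4.24*(-9.34)^i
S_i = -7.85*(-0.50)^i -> [-7.85, 3.92, -1.96, 0.98, -0.49]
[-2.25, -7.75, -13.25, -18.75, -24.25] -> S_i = -2.25 + -5.50*i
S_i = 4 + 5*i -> [4, 9, 14, 19, 24]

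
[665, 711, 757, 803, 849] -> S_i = 665 + 46*i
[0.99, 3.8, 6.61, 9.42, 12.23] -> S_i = 0.99 + 2.81*i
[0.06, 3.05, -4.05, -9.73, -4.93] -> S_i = Random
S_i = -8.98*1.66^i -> [-8.98, -14.91, -24.75, -41.08, -68.19]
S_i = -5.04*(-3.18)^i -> [-5.04, 16.03, -50.97, 162.07, -515.39]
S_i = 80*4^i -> [80, 320, 1280, 5120, 20480]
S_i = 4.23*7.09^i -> [4.23, 29.99, 212.63, 1507.58, 10688.71]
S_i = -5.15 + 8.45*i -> [-5.15, 3.3, 11.75, 20.2, 28.65]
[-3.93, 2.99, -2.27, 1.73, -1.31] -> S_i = -3.93*(-0.76)^i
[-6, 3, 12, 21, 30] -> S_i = -6 + 9*i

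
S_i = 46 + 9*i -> [46, 55, 64, 73, 82]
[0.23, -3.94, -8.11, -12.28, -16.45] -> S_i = 0.23 + -4.17*i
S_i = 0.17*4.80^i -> [0.17, 0.82, 3.92, 18.8, 90.24]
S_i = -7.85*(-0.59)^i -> [-7.85, 4.63, -2.73, 1.61, -0.95]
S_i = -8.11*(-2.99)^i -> [-8.11, 24.25, -72.5, 216.79, -648.19]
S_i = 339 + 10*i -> [339, 349, 359, 369, 379]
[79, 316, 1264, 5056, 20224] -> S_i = 79*4^i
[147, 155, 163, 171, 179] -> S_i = 147 + 8*i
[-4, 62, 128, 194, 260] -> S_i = -4 + 66*i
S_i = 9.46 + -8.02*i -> [9.46, 1.44, -6.58, -14.6, -22.62]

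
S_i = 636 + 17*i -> [636, 653, 670, 687, 704]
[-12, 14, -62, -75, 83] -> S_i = Random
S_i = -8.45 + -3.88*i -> [-8.45, -12.33, -16.21, -20.09, -23.97]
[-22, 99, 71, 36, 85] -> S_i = Random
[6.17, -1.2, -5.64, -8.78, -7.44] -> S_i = Random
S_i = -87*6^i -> [-87, -522, -3132, -18792, -112752]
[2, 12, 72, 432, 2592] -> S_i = 2*6^i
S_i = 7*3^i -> [7, 21, 63, 189, 567]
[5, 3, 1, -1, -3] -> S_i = 5 + -2*i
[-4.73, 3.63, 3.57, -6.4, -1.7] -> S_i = Random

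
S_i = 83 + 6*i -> [83, 89, 95, 101, 107]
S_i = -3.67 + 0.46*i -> [-3.67, -3.21, -2.75, -2.29, -1.83]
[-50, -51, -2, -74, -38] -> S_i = Random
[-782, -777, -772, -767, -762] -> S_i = -782 + 5*i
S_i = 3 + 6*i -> [3, 9, 15, 21, 27]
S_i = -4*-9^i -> [-4, 36, -324, 2916, -26244]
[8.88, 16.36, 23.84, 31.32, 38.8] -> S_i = 8.88 + 7.48*i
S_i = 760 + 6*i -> [760, 766, 772, 778, 784]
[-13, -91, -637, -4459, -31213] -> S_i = -13*7^i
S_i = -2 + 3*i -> [-2, 1, 4, 7, 10]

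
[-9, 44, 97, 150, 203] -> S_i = -9 + 53*i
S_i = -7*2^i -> [-7, -14, -28, -56, -112]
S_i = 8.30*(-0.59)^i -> [8.3, -4.9, 2.89, -1.7, 1.01]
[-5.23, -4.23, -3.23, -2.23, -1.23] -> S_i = -5.23 + 1.00*i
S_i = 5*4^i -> [5, 20, 80, 320, 1280]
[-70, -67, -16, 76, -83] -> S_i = Random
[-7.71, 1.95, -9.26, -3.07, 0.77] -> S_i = Random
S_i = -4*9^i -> [-4, -36, -324, -2916, -26244]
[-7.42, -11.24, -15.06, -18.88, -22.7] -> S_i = -7.42 + -3.82*i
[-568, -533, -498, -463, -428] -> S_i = -568 + 35*i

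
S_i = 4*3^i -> [4, 12, 36, 108, 324]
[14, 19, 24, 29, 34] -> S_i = 14 + 5*i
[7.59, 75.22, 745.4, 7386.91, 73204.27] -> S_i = 7.59*9.91^i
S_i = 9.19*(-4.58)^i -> [9.19, -42.09, 192.77, -882.9, 4043.69]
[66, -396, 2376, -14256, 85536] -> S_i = 66*-6^i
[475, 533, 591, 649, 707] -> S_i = 475 + 58*i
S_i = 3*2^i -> [3, 6, 12, 24, 48]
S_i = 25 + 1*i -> [25, 26, 27, 28, 29]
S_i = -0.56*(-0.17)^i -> [-0.56, 0.1, -0.02, 0.0, -0.0]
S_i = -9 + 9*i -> [-9, 0, 9, 18, 27]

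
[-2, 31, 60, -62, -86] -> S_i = Random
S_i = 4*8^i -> [4, 32, 256, 2048, 16384]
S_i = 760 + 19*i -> [760, 779, 798, 817, 836]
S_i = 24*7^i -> [24, 168, 1176, 8232, 57624]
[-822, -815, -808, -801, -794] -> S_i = -822 + 7*i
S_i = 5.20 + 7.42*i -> [5.2, 12.62, 20.04, 27.46, 34.88]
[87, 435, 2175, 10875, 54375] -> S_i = 87*5^i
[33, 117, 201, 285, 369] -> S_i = 33 + 84*i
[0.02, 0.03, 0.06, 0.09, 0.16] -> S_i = 0.02*1.67^i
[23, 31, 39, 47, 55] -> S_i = 23 + 8*i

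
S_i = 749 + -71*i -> [749, 678, 607, 536, 465]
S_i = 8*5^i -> [8, 40, 200, 1000, 5000]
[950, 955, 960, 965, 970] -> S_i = 950 + 5*i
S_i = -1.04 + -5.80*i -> [-1.04, -6.84, -12.64, -18.44, -24.24]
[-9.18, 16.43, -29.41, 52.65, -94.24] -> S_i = -9.18*(-1.79)^i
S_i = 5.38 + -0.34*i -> [5.38, 5.04, 4.7, 4.36, 4.02]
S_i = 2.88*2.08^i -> [2.88, 5.99, 12.46, 25.92, 53.91]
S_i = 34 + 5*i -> [34, 39, 44, 49, 54]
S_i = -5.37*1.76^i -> [-5.37, -9.45, -16.63, -29.28, -51.53]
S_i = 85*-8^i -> [85, -680, 5440, -43520, 348160]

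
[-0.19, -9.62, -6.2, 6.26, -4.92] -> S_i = Random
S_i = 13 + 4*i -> [13, 17, 21, 25, 29]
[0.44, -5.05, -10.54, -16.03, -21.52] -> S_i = 0.44 + -5.49*i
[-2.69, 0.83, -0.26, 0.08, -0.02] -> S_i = -2.69*(-0.31)^i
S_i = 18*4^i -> [18, 72, 288, 1152, 4608]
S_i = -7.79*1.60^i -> [-7.79, -12.46, -19.94, -31.91, -51.05]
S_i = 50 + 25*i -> [50, 75, 100, 125, 150]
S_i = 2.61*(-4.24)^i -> [2.61, -11.07, 46.92, -198.95, 843.54]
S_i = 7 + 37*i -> [7, 44, 81, 118, 155]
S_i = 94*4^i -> [94, 376, 1504, 6016, 24064]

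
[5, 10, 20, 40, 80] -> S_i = 5*2^i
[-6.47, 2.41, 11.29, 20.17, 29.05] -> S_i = -6.47 + 8.88*i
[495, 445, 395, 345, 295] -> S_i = 495 + -50*i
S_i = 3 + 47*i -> [3, 50, 97, 144, 191]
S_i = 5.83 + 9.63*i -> [5.83, 15.46, 25.09, 34.72, 44.35]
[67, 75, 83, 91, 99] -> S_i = 67 + 8*i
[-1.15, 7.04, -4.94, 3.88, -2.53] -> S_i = Random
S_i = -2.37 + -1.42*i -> [-2.37, -3.79, -5.21, -6.63, -8.05]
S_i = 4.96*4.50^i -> [4.96, 22.32, 100.44, 451.98, 2033.91]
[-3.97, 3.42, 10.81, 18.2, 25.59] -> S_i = -3.97 + 7.39*i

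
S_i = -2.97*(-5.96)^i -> [-2.97, 17.7, -105.5, 628.77, -3747.5]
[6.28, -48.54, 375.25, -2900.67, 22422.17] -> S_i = 6.28*(-7.73)^i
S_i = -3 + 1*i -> [-3, -2, -1, 0, 1]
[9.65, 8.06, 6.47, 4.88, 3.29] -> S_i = 9.65 + -1.59*i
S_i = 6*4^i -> [6, 24, 96, 384, 1536]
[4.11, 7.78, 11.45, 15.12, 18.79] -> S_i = 4.11 + 3.67*i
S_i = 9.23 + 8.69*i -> [9.23, 17.92, 26.61, 35.3, 43.99]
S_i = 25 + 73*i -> [25, 98, 171, 244, 317]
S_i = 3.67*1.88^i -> [3.67, 6.9, 12.97, 24.39, 45.85]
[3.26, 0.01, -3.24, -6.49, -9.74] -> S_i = 3.26 + -3.25*i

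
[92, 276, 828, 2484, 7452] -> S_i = 92*3^i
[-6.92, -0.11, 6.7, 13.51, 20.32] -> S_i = -6.92 + 6.81*i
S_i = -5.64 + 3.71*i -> [-5.64, -1.93, 1.78, 5.49, 9.2]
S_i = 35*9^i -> [35, 315, 2835, 25515, 229635]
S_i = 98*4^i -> [98, 392, 1568, 6272, 25088]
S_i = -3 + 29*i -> [-3, 26, 55, 84, 113]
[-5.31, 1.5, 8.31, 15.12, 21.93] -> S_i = -5.31 + 6.81*i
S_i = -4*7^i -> [-4, -28, -196, -1372, -9604]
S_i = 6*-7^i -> [6, -42, 294, -2058, 14406]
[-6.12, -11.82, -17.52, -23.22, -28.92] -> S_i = -6.12 + -5.70*i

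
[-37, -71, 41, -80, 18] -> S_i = Random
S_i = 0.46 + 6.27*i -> [0.46, 6.73, 13.0, 19.27, 25.54]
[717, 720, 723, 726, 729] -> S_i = 717 + 3*i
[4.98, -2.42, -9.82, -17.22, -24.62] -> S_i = 4.98 + -7.40*i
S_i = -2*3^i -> [-2, -6, -18, -54, -162]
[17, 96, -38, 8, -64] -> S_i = Random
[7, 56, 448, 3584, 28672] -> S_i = 7*8^i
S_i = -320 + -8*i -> [-320, -328, -336, -344, -352]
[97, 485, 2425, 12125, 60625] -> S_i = 97*5^i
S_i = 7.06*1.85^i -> [7.06, 13.06, 24.16, 44.7, 82.7]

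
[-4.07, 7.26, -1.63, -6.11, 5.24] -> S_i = Random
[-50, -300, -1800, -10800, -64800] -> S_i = -50*6^i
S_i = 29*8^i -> [29, 232, 1856, 14848, 118784]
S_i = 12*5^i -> [12, 60, 300, 1500, 7500]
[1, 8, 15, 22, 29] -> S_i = 1 + 7*i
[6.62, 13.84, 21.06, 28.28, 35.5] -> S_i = 6.62 + 7.22*i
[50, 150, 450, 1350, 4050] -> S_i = 50*3^i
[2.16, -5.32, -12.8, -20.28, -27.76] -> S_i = 2.16 + -7.48*i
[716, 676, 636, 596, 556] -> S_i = 716 + -40*i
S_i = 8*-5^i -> [8, -40, 200, -1000, 5000]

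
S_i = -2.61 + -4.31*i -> [-2.61, -6.92, -11.23, -15.54, -19.85]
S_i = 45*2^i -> [45, 90, 180, 360, 720]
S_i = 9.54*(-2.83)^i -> [9.54, -27.0, 76.4, -216.23, 611.92]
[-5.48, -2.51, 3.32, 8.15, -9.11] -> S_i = Random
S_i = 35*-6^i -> [35, -210, 1260, -7560, 45360]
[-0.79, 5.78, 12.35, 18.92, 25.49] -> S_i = -0.79 + 6.57*i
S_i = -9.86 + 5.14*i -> [-9.86, -4.72, 0.42, 5.56, 10.7]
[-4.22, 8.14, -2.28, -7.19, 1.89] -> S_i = Random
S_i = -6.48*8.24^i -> [-6.48, -53.4, -439.98, -3625.41, -29873.34]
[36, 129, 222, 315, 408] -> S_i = 36 + 93*i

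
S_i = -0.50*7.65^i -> [-0.5, -3.82, -29.26, -223.85, -1712.44]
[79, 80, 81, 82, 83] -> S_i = 79 + 1*i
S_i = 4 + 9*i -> [4, 13, 22, 31, 40]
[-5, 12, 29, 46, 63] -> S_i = -5 + 17*i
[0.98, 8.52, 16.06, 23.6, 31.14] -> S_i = 0.98 + 7.54*i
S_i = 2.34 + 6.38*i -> [2.34, 8.72, 15.1, 21.48, 27.86]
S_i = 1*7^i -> [1, 7, 49, 343, 2401]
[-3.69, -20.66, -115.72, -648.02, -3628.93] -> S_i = -3.69*5.60^i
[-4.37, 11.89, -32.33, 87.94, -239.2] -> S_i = -4.37*(-2.72)^i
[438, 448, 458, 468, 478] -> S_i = 438 + 10*i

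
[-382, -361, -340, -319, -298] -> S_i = -382 + 21*i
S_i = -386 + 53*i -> [-386, -333, -280, -227, -174]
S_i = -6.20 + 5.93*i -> [-6.2, -0.27, 5.66, 11.59, 17.52]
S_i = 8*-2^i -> [8, -16, 32, -64, 128]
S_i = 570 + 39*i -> [570, 609, 648, 687, 726]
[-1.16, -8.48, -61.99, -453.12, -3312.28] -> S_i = -1.16*7.31^i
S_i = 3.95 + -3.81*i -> [3.95, 0.14, -3.67, -7.48, -11.29]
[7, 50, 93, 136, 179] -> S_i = 7 + 43*i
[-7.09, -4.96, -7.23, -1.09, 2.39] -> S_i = Random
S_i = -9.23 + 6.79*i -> [-9.23, -2.44, 4.35, 11.14, 17.93]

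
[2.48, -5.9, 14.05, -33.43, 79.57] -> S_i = 2.48*(-2.38)^i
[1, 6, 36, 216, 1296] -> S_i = 1*6^i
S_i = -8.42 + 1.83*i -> [-8.42, -6.59, -4.76, -2.93, -1.1]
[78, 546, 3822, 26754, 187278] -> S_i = 78*7^i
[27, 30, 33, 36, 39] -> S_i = 27 + 3*i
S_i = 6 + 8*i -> [6, 14, 22, 30, 38]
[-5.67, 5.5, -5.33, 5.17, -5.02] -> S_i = -5.67*(-0.97)^i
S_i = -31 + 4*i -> [-31, -27, -23, -19, -15]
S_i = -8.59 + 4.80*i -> [-8.59, -3.79, 1.01, 5.81, 10.61]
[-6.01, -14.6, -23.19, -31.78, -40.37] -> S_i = -6.01 + -8.59*i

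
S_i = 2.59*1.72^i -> [2.59, 4.45, 7.66, 13.18, 22.67]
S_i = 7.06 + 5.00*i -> [7.06, 12.06, 17.06, 22.06, 27.06]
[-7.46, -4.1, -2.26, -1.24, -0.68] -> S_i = -7.46*0.55^i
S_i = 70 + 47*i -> [70, 117, 164, 211, 258]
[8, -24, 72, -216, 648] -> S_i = 8*-3^i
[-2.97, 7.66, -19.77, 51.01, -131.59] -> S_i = -2.97*(-2.58)^i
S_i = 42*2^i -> [42, 84, 168, 336, 672]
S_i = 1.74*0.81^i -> [1.74, 1.41, 1.14, 0.92, 0.75]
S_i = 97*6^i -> [97, 582, 3492, 20952, 125712]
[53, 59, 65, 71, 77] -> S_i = 53 + 6*i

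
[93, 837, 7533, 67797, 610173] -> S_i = 93*9^i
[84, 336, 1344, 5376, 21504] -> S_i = 84*4^i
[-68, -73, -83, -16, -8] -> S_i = Random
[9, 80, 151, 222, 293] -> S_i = 9 + 71*i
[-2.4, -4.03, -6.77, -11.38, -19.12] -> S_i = -2.40*1.68^i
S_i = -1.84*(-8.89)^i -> [-1.84, 16.36, -145.42, 1292.78, -11492.77]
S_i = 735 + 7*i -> [735, 742, 749, 756, 763]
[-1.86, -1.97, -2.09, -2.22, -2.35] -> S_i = -1.86*1.06^i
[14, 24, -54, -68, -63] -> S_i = Random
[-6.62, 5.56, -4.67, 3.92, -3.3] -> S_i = -6.62*(-0.84)^i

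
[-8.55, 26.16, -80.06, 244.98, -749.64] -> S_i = -8.55*(-3.06)^i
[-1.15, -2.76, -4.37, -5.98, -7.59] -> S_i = -1.15 + -1.61*i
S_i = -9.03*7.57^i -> [-9.03, -68.36, -517.46, -3917.2, -29653.18]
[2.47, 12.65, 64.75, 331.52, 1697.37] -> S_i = 2.47*5.12^i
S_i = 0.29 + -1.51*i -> [0.29, -1.22, -2.73, -4.24, -5.75]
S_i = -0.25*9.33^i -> [-0.25, -2.33, -21.76, -203.04, -1894.38]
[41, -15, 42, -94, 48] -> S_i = Random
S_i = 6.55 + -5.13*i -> [6.55, 1.42, -3.71, -8.84, -13.97]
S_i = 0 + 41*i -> [0, 41, 82, 123, 164]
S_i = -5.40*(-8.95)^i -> [-5.4, 48.33, -432.55, 3871.35, -34648.62]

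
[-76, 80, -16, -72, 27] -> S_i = Random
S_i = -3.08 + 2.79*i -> [-3.08, -0.29, 2.5, 5.29, 8.08]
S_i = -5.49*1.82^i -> [-5.49, -9.99, -18.19, -33.1, -60.24]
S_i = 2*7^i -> [2, 14, 98, 686, 4802]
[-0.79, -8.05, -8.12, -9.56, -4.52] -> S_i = Random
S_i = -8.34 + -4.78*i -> [-8.34, -13.12, -17.9, -22.68, -27.46]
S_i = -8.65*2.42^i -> [-8.65, -20.93, -50.66, -122.59, -296.67]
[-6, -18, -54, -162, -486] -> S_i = -6*3^i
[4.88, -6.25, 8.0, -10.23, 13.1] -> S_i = 4.88*(-1.28)^i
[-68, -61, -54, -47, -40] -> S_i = -68 + 7*i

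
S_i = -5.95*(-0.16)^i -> [-5.95, 0.95, -0.15, 0.02, -0.0]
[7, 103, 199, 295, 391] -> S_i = 7 + 96*i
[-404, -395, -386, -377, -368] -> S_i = -404 + 9*i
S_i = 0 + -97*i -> [0, -97, -194, -291, -388]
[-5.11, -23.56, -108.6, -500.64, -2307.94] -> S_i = -5.11*4.61^i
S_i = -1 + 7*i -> [-1, 6, 13, 20, 27]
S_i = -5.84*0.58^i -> [-5.84, -3.39, -1.96, -1.14, -0.66]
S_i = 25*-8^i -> [25, -200, 1600, -12800, 102400]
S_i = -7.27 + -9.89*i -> [-7.27, -17.16, -27.05, -36.94, -46.83]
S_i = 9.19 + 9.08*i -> [9.19, 18.27, 27.35, 36.43, 45.51]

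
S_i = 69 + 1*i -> [69, 70, 71, 72, 73]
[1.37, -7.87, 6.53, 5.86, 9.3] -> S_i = Random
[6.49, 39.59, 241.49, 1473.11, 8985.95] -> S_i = 6.49*6.10^i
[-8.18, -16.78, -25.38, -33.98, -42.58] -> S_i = -8.18 + -8.60*i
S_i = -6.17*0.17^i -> [-6.17, -1.05, -0.18, -0.03, -0.01]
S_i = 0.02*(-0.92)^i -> [0.02, -0.02, 0.02, -0.02, 0.01]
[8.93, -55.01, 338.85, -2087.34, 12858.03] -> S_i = 8.93*(-6.16)^i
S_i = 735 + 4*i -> [735, 739, 743, 747, 751]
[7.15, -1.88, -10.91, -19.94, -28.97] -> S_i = 7.15 + -9.03*i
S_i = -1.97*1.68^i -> [-1.97, -3.31, -5.56, -9.34, -15.69]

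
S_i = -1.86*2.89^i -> [-1.86, -5.38, -15.53, -44.9, -129.75]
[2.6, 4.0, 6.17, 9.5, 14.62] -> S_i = 2.60*1.54^i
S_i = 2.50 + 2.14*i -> [2.5, 4.64, 6.78, 8.92, 11.06]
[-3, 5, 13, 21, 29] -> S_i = -3 + 8*i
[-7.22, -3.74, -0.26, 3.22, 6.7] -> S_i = -7.22 + 3.48*i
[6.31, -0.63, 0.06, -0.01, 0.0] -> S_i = 6.31*(-0.10)^i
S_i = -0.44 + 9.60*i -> [-0.44, 9.16, 18.76, 28.36, 37.96]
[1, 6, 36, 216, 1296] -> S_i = 1*6^i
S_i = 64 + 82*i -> [64, 146, 228, 310, 392]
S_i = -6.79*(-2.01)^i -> [-6.79, 13.65, -27.43, 55.14, -110.83]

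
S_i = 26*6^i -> [26, 156, 936, 5616, 33696]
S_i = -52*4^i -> [-52, -208, -832, -3328, -13312]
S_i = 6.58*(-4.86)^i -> [6.58, -31.98, 155.42, -755.33, 3670.89]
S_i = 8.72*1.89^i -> [8.72, 16.48, 31.15, 58.87, 111.27]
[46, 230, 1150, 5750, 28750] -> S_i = 46*5^i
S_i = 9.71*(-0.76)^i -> [9.71, -7.38, 5.61, -4.26, 3.24]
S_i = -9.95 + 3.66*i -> [-9.95, -6.29, -2.63, 1.03, 4.69]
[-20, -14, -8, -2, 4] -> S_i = -20 + 6*i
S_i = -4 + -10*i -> [-4, -14, -24, -34, -44]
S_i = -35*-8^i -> [-35, 280, -2240, 17920, -143360]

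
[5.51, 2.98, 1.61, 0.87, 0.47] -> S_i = 5.51*0.54^i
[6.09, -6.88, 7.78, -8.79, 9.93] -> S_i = 6.09*(-1.13)^i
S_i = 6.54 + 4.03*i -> [6.54, 10.57, 14.6, 18.63, 22.66]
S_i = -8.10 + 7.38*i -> [-8.1, -0.72, 6.66, 14.04, 21.42]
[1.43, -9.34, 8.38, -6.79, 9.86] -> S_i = Random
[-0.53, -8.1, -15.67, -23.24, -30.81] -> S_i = -0.53 + -7.57*i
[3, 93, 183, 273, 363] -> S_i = 3 + 90*i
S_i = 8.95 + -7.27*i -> [8.95, 1.68, -5.59, -12.86, -20.13]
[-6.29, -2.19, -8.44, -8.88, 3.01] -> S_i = Random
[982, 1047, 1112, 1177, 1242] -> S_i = 982 + 65*i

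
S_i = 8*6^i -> [8, 48, 288, 1728, 10368]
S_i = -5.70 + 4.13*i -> [-5.7, -1.57, 2.56, 6.69, 10.82]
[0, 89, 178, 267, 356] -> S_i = 0 + 89*i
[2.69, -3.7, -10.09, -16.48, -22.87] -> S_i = 2.69 + -6.39*i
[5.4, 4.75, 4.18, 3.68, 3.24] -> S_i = 5.40*0.88^i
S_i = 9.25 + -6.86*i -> [9.25, 2.39, -4.47, -11.33, -18.19]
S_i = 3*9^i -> [3, 27, 243, 2187, 19683]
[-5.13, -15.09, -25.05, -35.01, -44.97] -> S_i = -5.13 + -9.96*i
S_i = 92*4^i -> [92, 368, 1472, 5888, 23552]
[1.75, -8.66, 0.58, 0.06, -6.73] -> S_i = Random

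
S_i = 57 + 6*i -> [57, 63, 69, 75, 81]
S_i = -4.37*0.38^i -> [-4.37, -1.66, -0.63, -0.24, -0.09]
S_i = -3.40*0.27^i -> [-3.4, -0.92, -0.25, -0.07, -0.02]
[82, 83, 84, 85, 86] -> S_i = 82 + 1*i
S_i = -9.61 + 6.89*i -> [-9.61, -2.72, 4.17, 11.06, 17.95]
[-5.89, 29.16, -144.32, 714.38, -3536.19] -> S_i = -5.89*(-4.95)^i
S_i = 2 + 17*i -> [2, 19, 36, 53, 70]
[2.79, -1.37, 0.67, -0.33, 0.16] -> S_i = 2.79*(-0.49)^i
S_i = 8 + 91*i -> [8, 99, 190, 281, 372]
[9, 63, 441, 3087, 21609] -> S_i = 9*7^i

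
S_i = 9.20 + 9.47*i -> [9.2, 18.67, 28.14, 37.61, 47.08]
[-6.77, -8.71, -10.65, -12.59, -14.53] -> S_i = -6.77 + -1.94*i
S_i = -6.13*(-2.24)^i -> [-6.13, 13.73, -30.76, 68.9, -154.33]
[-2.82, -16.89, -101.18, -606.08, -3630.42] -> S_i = -2.82*5.99^i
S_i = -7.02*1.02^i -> [-7.02, -7.16, -7.3, -7.45, -7.6]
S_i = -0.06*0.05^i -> [-0.06, -0.0, -0.0, -0.0, -0.0]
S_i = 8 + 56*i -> [8, 64, 120, 176, 232]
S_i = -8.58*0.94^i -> [-8.58, -8.07, -7.58, -7.13, -6.7]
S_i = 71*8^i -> [71, 568, 4544, 36352, 290816]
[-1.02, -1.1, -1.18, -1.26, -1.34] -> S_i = -1.02 + -0.08*i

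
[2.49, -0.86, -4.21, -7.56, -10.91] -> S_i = 2.49 + -3.35*i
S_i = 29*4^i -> [29, 116, 464, 1856, 7424]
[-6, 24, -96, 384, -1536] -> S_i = -6*-4^i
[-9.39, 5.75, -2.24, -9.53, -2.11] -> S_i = Random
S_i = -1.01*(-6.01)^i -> [-1.01, 6.07, -36.48, 219.25, -1317.71]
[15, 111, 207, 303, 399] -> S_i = 15 + 96*i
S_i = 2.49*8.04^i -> [2.49, 20.02, 160.96, 1294.1, 10404.56]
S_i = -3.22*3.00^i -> [-3.22, -9.66, -28.98, -86.94, -260.82]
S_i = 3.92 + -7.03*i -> [3.92, -3.11, -10.14, -17.17, -24.2]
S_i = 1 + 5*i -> [1, 6, 11, 16, 21]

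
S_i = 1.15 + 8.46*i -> [1.15, 9.61, 18.07, 26.53, 34.99]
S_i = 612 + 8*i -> [612, 620, 628, 636, 644]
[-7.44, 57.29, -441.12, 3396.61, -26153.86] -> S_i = -7.44*(-7.70)^i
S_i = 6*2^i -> [6, 12, 24, 48, 96]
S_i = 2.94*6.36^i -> [2.94, 18.7, 118.92, 756.34, 4810.34]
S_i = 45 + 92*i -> [45, 137, 229, 321, 413]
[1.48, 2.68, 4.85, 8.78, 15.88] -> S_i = 1.48*1.81^i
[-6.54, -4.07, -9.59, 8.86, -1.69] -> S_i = Random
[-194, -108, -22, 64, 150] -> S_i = -194 + 86*i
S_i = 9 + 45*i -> [9, 54, 99, 144, 189]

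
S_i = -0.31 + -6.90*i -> [-0.31, -7.21, -14.11, -21.01, -27.91]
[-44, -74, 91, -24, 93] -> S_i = Random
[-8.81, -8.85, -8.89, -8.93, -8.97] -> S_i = -8.81 + -0.04*i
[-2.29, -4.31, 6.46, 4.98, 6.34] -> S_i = Random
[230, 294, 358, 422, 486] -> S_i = 230 + 64*i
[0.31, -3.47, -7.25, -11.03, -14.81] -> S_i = 0.31 + -3.78*i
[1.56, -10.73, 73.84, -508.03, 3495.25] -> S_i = 1.56*(-6.88)^i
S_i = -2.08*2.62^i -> [-2.08, -5.45, -14.28, -37.41, -98.01]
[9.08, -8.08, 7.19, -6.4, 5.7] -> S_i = 9.08*(-0.89)^i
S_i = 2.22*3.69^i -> [2.22, 8.19, 30.23, 111.54, 411.58]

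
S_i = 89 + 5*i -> [89, 94, 99, 104, 109]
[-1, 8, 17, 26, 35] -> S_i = -1 + 9*i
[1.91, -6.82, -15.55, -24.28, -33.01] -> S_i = 1.91 + -8.73*i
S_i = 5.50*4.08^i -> [5.5, 22.44, 91.56, 373.55, 1524.06]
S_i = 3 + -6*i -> [3, -3, -9, -15, -21]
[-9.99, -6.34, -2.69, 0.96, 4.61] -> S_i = -9.99 + 3.65*i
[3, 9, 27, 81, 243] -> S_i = 3*3^i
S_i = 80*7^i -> [80, 560, 3920, 27440, 192080]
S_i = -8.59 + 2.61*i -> [-8.59, -5.98, -3.37, -0.76, 1.85]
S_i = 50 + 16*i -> [50, 66, 82, 98, 114]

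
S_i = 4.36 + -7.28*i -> [4.36, -2.92, -10.2, -17.48, -24.76]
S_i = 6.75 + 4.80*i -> [6.75, 11.55, 16.35, 21.15, 25.95]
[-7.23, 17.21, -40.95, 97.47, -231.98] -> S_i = -7.23*(-2.38)^i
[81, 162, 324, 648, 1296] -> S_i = 81*2^i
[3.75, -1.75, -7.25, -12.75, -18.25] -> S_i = 3.75 + -5.50*i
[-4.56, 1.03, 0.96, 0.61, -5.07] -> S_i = Random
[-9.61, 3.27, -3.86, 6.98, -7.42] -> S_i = Random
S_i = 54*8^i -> [54, 432, 3456, 27648, 221184]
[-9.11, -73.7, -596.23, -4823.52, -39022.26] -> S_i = -9.11*8.09^i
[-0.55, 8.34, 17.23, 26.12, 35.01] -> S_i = -0.55 + 8.89*i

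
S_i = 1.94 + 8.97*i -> [1.94, 10.91, 19.88, 28.85, 37.82]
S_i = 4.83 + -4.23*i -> [4.83, 0.6, -3.63, -7.86, -12.09]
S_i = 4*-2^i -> [4, -8, 16, -32, 64]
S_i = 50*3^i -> [50, 150, 450, 1350, 4050]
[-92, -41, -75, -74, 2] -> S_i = Random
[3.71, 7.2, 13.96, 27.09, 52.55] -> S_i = 3.71*1.94^i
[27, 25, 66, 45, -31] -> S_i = Random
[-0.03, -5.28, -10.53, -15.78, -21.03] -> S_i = -0.03 + -5.25*i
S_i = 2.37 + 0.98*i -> [2.37, 3.35, 4.33, 5.31, 6.29]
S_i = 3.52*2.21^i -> [3.52, 7.78, 17.19, 37.99, 83.97]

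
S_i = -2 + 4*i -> [-2, 2, 6, 10, 14]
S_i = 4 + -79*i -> [4, -75, -154, -233, -312]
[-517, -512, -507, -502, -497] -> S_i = -517 + 5*i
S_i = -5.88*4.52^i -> [-5.88, -26.58, -120.13, -542.99, -2454.32]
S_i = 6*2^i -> [6, 12, 24, 48, 96]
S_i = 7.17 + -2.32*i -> [7.17, 4.85, 2.53, 0.21, -2.11]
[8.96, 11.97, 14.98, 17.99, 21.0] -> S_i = 8.96 + 3.01*i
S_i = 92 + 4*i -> [92, 96, 100, 104, 108]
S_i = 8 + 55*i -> [8, 63, 118, 173, 228]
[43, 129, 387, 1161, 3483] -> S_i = 43*3^i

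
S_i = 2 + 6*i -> [2, 8, 14, 20, 26]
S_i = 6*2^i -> [6, 12, 24, 48, 96]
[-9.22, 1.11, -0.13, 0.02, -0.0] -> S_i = -9.22*(-0.12)^i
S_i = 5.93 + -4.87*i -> [5.93, 1.06, -3.81, -8.68, -13.55]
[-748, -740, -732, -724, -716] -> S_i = -748 + 8*i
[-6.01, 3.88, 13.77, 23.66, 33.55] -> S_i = -6.01 + 9.89*i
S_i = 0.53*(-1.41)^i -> [0.53, -0.75, 1.05, -1.49, 2.09]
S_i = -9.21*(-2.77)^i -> [-9.21, 25.51, -70.67, 195.75, -542.22]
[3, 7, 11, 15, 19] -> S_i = 3 + 4*i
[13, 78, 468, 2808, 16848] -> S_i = 13*6^i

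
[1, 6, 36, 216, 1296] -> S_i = 1*6^i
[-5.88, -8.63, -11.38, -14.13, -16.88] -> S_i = -5.88 + -2.75*i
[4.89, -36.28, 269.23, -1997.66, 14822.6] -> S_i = 4.89*(-7.42)^i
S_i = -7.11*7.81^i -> [-7.11, -55.53, -433.68, -3387.06, -26452.93]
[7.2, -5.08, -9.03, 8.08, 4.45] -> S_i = Random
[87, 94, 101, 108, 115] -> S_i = 87 + 7*i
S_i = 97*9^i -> [97, 873, 7857, 70713, 636417]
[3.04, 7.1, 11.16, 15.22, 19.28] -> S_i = 3.04 + 4.06*i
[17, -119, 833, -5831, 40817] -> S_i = 17*-7^i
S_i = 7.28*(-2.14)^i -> [7.28, -15.58, 33.34, -71.35, 152.68]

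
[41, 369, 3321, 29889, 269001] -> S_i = 41*9^i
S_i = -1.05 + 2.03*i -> [-1.05, 0.98, 3.01, 5.04, 7.07]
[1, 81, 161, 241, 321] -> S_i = 1 + 80*i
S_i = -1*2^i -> [-1, -2, -4, -8, -16]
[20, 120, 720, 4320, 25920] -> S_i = 20*6^i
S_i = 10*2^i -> [10, 20, 40, 80, 160]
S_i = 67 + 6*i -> [67, 73, 79, 85, 91]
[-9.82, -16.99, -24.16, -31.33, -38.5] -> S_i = -9.82 + -7.17*i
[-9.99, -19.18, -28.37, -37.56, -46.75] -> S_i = -9.99 + -9.19*i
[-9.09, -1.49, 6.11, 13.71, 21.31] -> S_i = -9.09 + 7.60*i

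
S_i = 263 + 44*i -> [263, 307, 351, 395, 439]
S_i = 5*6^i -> [5, 30, 180, 1080, 6480]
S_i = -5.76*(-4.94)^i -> [-5.76, 28.45, -140.56, 694.39, -3430.29]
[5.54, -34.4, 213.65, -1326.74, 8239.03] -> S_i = 5.54*(-6.21)^i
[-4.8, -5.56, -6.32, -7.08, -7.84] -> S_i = -4.80 + -0.76*i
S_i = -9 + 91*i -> [-9, 82, 173, 264, 355]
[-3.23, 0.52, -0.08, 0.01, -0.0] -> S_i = -3.23*(-0.16)^i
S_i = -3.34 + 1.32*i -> [-3.34, -2.02, -0.7, 0.62, 1.94]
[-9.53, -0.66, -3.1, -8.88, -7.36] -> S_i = Random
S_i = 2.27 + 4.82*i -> [2.27, 7.09, 11.91, 16.73, 21.55]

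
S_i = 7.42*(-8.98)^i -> [7.42, -66.63, 598.35, -5373.2, 48251.33]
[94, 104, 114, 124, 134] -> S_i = 94 + 10*i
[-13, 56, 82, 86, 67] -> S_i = Random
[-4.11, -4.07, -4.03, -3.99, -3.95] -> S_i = -4.11 + 0.04*i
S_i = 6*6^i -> [6, 36, 216, 1296, 7776]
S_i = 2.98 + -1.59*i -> [2.98, 1.39, -0.2, -1.79, -3.38]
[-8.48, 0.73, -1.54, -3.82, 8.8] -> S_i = Random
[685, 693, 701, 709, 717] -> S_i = 685 + 8*i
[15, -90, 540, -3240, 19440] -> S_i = 15*-6^i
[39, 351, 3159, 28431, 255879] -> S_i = 39*9^i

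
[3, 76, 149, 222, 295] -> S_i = 3 + 73*i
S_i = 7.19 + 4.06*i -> [7.19, 11.25, 15.31, 19.37, 23.43]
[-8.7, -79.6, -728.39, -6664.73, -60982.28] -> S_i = -8.70*9.15^i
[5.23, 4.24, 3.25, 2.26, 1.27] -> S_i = 5.23 + -0.99*i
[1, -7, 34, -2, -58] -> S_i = Random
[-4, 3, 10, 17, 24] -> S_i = -4 + 7*i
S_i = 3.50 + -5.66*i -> [3.5, -2.16, -7.82, -13.48, -19.14]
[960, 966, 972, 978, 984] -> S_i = 960 + 6*i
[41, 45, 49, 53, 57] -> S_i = 41 + 4*i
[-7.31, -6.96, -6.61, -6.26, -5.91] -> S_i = -7.31 + 0.35*i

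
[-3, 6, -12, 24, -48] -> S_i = -3*-2^i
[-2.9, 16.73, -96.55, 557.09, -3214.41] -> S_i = -2.90*(-5.77)^i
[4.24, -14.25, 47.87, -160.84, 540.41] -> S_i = 4.24*(-3.36)^i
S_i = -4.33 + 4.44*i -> [-4.33, 0.11, 4.55, 8.99, 13.43]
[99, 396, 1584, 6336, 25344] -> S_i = 99*4^i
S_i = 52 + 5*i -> [52, 57, 62, 67, 72]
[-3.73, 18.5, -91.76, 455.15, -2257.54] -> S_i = -3.73*(-4.96)^i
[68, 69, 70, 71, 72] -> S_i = 68 + 1*i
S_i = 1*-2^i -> [1, -2, 4, -8, 16]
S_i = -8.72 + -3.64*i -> [-8.72, -12.36, -16.0, -19.64, -23.28]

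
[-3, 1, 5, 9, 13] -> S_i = -3 + 4*i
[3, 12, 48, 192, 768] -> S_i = 3*4^i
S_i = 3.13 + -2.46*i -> [3.13, 0.67, -1.79, -4.25, -6.71]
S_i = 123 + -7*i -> [123, 116, 109, 102, 95]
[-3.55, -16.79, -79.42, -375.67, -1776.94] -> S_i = -3.55*4.73^i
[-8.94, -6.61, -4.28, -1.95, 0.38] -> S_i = -8.94 + 2.33*i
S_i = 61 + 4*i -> [61, 65, 69, 73, 77]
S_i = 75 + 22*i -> [75, 97, 119, 141, 163]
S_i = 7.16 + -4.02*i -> [7.16, 3.14, -0.88, -4.9, -8.92]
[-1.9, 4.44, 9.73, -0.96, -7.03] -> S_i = Random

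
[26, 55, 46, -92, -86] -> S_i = Random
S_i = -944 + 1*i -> [-944, -943, -942, -941, -940]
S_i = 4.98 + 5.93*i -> [4.98, 10.91, 16.84, 22.77, 28.7]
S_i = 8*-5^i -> [8, -40, 200, -1000, 5000]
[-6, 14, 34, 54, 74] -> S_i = -6 + 20*i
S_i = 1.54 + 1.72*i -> [1.54, 3.26, 4.98, 6.7, 8.42]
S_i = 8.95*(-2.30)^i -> [8.95, -20.58, 47.35, -108.89, 250.46]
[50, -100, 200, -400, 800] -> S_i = 50*-2^i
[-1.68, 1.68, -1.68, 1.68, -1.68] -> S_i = -1.68*(-1.00)^i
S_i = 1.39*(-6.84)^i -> [1.39, -9.51, 65.03, -444.82, 3042.56]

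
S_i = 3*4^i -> [3, 12, 48, 192, 768]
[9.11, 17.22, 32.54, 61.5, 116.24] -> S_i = 9.11*1.89^i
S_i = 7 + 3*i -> [7, 10, 13, 16, 19]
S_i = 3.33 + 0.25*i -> [3.33, 3.58, 3.83, 4.08, 4.33]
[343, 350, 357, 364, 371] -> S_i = 343 + 7*i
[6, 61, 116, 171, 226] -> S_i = 6 + 55*i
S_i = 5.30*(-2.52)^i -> [5.3, -13.36, 33.66, -84.82, 213.74]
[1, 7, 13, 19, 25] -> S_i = 1 + 6*i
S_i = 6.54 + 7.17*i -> [6.54, 13.71, 20.88, 28.05, 35.22]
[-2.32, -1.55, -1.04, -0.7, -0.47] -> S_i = -2.32*0.67^i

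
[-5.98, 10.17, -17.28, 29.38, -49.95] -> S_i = -5.98*(-1.70)^i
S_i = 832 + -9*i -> [832, 823, 814, 805, 796]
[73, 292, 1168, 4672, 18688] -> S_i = 73*4^i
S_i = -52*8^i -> [-52, -416, -3328, -26624, -212992]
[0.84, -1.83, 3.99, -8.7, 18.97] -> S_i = 0.84*(-2.18)^i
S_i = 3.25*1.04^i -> [3.25, 3.38, 3.52, 3.66, 3.8]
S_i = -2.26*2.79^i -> [-2.26, -6.31, -17.59, -49.08, -136.94]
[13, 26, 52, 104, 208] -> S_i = 13*2^i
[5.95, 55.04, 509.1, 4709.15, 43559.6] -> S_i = 5.95*9.25^i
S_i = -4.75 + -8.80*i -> [-4.75, -13.55, -22.35, -31.15, -39.95]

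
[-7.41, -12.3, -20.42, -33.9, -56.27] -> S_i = -7.41*1.66^i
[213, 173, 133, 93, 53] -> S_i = 213 + -40*i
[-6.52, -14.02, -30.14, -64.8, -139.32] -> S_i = -6.52*2.15^i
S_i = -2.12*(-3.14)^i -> [-2.12, 6.66, -20.9, 65.63, -206.09]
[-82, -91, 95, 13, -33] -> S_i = Random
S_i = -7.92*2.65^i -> [-7.92, -20.99, -55.62, -147.39, -390.58]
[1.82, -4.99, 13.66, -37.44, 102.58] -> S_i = 1.82*(-2.74)^i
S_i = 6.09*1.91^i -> [6.09, 11.63, 22.22, 42.43, 81.05]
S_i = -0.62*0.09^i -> [-0.62, -0.06, -0.01, -0.0, -0.0]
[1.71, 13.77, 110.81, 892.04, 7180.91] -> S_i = 1.71*8.05^i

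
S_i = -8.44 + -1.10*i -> [-8.44, -9.54, -10.64, -11.74, -12.84]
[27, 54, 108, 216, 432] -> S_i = 27*2^i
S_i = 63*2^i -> [63, 126, 252, 504, 1008]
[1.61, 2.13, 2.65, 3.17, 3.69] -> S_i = 1.61 + 0.52*i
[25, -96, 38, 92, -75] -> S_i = Random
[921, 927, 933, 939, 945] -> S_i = 921 + 6*i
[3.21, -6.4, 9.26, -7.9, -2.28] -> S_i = Random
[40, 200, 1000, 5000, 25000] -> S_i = 40*5^i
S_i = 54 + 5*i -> [54, 59, 64, 69, 74]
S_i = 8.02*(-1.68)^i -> [8.02, -13.47, 22.64, -38.03, 63.89]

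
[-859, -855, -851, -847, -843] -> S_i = -859 + 4*i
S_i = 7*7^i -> [7, 49, 343, 2401, 16807]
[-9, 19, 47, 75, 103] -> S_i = -9 + 28*i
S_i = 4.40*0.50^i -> [4.4, 2.2, 1.1, 0.55, 0.28]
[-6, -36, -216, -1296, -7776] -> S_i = -6*6^i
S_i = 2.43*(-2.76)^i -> [2.43, -6.71, 18.51, -51.09, 141.01]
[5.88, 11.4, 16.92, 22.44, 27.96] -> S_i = 5.88 + 5.52*i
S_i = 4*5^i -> [4, 20, 100, 500, 2500]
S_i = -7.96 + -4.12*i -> [-7.96, -12.08, -16.2, -20.32, -24.44]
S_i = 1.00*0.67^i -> [1.0, 0.67, 0.45, 0.3, 0.2]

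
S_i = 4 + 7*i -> [4, 11, 18, 25, 32]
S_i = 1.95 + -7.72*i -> [1.95, -5.77, -13.49, -21.21, -28.93]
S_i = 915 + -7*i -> [915, 908, 901, 894, 887]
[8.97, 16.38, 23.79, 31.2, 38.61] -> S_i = 8.97 + 7.41*i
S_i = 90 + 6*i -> [90, 96, 102, 108, 114]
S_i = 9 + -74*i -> [9, -65, -139, -213, -287]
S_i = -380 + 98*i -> [-380, -282, -184, -86, 12]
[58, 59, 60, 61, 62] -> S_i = 58 + 1*i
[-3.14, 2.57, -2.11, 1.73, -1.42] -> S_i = -3.14*(-0.82)^i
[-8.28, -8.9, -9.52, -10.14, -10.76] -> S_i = -8.28 + -0.62*i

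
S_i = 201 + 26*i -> [201, 227, 253, 279, 305]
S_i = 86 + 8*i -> [86, 94, 102, 110, 118]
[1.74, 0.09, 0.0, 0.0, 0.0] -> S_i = 1.74*0.05^i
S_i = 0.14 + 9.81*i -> [0.14, 9.95, 19.76, 29.57, 39.38]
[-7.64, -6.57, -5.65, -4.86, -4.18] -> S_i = -7.64*0.86^i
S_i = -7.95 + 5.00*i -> [-7.95, -2.95, 2.05, 7.05, 12.05]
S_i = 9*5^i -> [9, 45, 225, 1125, 5625]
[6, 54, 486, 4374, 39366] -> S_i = 6*9^i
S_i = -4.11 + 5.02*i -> [-4.11, 0.91, 5.93, 10.95, 15.97]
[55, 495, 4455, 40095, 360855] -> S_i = 55*9^i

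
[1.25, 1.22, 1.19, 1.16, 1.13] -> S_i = 1.25 + -0.03*i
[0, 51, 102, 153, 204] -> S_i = 0 + 51*i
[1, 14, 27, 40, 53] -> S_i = 1 + 13*i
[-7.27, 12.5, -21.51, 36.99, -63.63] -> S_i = -7.27*(-1.72)^i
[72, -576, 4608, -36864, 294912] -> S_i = 72*-8^i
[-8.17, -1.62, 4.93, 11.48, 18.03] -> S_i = -8.17 + 6.55*i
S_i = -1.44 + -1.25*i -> [-1.44, -2.69, -3.94, -5.19, -6.44]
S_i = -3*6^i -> [-3, -18, -108, -648, -3888]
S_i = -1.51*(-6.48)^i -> [-1.51, 9.78, -63.41, 410.87, -2662.42]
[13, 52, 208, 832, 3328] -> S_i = 13*4^i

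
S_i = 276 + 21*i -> [276, 297, 318, 339, 360]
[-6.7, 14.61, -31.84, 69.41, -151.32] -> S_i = -6.70*(-2.18)^i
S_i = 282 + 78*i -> [282, 360, 438, 516, 594]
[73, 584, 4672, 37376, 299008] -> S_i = 73*8^i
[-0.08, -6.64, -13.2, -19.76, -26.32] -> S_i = -0.08 + -6.56*i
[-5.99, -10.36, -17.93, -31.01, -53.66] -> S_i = -5.99*1.73^i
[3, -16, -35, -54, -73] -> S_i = 3 + -19*i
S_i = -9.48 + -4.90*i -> [-9.48, -14.38, -19.28, -24.18, -29.08]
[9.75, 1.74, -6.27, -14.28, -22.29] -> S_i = 9.75 + -8.01*i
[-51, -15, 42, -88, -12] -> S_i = Random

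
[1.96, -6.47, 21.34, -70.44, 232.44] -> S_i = 1.96*(-3.30)^i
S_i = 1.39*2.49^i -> [1.39, 3.46, 8.62, 21.46, 53.43]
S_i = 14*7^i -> [14, 98, 686, 4802, 33614]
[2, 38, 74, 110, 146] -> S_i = 2 + 36*i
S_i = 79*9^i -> [79, 711, 6399, 57591, 518319]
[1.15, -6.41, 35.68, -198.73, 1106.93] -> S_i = 1.15*(-5.57)^i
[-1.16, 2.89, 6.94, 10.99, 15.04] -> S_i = -1.16 + 4.05*i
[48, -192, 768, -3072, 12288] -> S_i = 48*-4^i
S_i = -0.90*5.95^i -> [-0.9, -5.36, -31.86, -189.58, -1128.0]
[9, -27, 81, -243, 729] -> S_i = 9*-3^i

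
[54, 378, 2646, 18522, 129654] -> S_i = 54*7^i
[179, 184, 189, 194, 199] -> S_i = 179 + 5*i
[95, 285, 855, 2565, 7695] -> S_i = 95*3^i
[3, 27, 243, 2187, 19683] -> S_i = 3*9^i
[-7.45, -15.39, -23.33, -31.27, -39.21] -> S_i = -7.45 + -7.94*i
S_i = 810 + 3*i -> [810, 813, 816, 819, 822]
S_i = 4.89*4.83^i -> [4.89, 23.62, 114.08, 551.0, 2661.32]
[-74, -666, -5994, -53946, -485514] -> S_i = -74*9^i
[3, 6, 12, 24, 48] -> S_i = 3*2^i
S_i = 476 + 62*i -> [476, 538, 600, 662, 724]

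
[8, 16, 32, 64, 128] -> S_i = 8*2^i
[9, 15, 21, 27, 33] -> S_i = 9 + 6*i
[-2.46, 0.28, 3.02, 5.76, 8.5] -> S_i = -2.46 + 2.74*i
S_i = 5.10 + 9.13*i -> [5.1, 14.23, 23.36, 32.49, 41.62]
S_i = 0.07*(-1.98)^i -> [0.07, -0.14, 0.27, -0.54, 1.08]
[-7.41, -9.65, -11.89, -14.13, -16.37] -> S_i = -7.41 + -2.24*i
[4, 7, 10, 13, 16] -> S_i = 4 + 3*i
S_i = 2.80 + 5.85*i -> [2.8, 8.65, 14.5, 20.35, 26.2]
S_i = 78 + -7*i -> [78, 71, 64, 57, 50]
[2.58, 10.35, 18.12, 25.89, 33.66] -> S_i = 2.58 + 7.77*i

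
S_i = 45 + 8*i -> [45, 53, 61, 69, 77]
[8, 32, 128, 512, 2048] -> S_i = 8*4^i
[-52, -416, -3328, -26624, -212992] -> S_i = -52*8^i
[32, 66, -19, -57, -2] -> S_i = Random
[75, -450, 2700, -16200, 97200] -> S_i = 75*-6^i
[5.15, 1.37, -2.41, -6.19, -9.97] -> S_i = 5.15 + -3.78*i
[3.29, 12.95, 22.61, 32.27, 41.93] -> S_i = 3.29 + 9.66*i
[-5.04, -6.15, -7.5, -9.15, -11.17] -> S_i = -5.04*1.22^i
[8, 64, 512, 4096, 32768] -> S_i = 8*8^i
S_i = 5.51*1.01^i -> [5.51, 5.57, 5.62, 5.68, 5.73]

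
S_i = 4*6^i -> [4, 24, 144, 864, 5184]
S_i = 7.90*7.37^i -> [7.9, 58.22, 429.1, 3162.49, 23307.57]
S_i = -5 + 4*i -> [-5, -1, 3, 7, 11]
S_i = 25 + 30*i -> [25, 55, 85, 115, 145]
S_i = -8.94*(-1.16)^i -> [-8.94, 10.37, -12.03, 13.95, -16.19]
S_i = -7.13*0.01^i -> [-7.13, -0.07, -0.0, -0.0, -0.0]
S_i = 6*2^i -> [6, 12, 24, 48, 96]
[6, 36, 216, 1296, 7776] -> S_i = 6*6^i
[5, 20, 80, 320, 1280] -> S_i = 5*4^i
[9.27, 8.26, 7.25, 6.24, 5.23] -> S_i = 9.27 + -1.01*i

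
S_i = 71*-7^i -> [71, -497, 3479, -24353, 170471]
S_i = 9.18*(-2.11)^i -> [9.18, -19.37, 40.87, -86.24, 181.96]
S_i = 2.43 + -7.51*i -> [2.43, -5.08, -12.59, -20.1, -27.61]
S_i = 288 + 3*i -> [288, 291, 294, 297, 300]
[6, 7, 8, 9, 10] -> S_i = 6 + 1*i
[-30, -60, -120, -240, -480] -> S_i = -30*2^i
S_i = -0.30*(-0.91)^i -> [-0.3, 0.27, -0.25, 0.23, -0.21]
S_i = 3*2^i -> [3, 6, 12, 24, 48]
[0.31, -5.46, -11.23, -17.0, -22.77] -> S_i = 0.31 + -5.77*i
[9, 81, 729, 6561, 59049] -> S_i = 9*9^i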